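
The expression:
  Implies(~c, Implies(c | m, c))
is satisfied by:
  {c: True, m: False}
  {m: False, c: False}
  {m: True, c: True}


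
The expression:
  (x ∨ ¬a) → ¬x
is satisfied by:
  {x: False}


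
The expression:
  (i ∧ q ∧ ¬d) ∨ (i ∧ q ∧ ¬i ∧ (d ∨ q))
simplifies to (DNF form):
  i ∧ q ∧ ¬d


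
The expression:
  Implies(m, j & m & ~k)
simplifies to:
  ~m | (j & ~k)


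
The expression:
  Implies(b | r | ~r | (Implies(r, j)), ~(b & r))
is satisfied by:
  {b: False, r: False}
  {r: True, b: False}
  {b: True, r: False}


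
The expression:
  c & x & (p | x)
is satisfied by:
  {c: True, x: True}


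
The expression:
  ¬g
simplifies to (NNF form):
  ¬g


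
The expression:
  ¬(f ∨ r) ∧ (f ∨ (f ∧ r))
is never true.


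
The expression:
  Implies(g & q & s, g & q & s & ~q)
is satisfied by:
  {s: False, q: False, g: False}
  {g: True, s: False, q: False}
  {q: True, s: False, g: False}
  {g: True, q: True, s: False}
  {s: True, g: False, q: False}
  {g: True, s: True, q: False}
  {q: True, s: True, g: False}


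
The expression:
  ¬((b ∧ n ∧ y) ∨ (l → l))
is never true.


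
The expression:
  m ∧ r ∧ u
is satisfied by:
  {r: True, m: True, u: True}


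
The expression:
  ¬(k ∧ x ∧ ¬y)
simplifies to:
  y ∨ ¬k ∨ ¬x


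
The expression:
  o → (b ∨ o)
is always true.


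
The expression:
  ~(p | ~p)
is never true.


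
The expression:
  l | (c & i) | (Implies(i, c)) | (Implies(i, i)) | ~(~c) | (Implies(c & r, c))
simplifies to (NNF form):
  True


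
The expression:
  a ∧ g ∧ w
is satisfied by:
  {a: True, w: True, g: True}


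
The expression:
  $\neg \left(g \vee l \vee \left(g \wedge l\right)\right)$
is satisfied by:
  {g: False, l: False}


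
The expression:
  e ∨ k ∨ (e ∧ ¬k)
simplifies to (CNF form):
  e ∨ k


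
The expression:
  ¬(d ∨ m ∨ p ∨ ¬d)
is never true.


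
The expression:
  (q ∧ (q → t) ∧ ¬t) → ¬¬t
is always true.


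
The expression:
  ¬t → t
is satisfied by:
  {t: True}


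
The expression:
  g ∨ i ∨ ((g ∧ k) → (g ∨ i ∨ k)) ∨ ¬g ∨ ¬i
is always true.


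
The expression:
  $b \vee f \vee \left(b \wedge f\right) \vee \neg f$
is always true.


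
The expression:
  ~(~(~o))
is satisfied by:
  {o: False}


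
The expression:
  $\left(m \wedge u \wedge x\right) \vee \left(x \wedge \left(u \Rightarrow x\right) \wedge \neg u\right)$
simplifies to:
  $x \wedge \left(m \vee \neg u\right)$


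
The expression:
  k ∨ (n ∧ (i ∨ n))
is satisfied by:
  {n: True, k: True}
  {n: True, k: False}
  {k: True, n: False}


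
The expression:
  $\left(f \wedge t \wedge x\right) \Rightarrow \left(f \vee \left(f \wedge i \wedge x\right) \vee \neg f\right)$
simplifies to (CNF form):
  $\text{True}$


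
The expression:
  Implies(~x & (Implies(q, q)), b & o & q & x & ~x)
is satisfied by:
  {x: True}


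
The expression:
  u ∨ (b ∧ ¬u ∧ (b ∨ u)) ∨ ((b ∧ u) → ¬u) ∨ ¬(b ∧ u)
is always true.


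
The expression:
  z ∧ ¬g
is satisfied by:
  {z: True, g: False}


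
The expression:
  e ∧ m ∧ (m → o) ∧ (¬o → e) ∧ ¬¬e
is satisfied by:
  {m: True, e: True, o: True}


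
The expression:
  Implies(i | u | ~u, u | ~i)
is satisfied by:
  {u: True, i: False}
  {i: False, u: False}
  {i: True, u: True}


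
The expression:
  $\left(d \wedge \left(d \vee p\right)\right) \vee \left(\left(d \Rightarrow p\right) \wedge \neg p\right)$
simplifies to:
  $d \vee \neg p$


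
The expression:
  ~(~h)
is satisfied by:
  {h: True}


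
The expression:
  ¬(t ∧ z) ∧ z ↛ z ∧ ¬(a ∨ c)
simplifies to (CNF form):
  False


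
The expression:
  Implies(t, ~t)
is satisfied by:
  {t: False}


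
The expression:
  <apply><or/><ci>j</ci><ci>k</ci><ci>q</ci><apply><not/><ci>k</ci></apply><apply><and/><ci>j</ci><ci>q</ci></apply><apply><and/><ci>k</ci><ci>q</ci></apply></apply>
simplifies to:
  <true/>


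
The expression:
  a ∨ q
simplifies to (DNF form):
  a ∨ q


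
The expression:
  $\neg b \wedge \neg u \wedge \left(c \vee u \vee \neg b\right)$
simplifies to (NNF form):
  $\neg b \wedge \neg u$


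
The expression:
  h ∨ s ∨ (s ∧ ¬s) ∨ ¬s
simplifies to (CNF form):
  True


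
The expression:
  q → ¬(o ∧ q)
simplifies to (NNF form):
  ¬o ∨ ¬q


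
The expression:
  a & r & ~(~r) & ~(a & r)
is never true.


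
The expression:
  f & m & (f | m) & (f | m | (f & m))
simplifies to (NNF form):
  f & m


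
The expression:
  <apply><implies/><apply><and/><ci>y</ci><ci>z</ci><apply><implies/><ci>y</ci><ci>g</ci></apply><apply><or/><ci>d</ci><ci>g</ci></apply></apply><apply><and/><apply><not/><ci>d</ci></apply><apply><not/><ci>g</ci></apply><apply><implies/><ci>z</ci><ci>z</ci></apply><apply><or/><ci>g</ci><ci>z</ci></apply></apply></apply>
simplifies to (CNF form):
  <apply><or/><apply><not/><ci>g</ci></apply><apply><not/><ci>y</ci></apply><apply><not/><ci>z</ci></apply></apply>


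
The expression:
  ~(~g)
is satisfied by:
  {g: True}


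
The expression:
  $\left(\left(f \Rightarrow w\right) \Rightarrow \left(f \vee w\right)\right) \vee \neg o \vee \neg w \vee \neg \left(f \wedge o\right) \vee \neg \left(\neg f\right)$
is always true.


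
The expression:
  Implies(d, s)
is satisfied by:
  {s: True, d: False}
  {d: False, s: False}
  {d: True, s: True}


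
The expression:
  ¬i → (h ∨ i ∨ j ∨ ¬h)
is always true.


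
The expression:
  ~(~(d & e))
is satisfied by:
  {e: True, d: True}


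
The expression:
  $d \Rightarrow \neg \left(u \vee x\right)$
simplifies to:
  $\left(\neg u \wedge \neg x\right) \vee \neg d$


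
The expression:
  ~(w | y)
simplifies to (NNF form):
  ~w & ~y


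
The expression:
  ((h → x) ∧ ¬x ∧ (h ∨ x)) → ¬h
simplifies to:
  True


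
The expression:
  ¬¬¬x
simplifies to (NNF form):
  ¬x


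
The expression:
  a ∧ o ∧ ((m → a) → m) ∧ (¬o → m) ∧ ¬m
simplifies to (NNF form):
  False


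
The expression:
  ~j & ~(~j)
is never true.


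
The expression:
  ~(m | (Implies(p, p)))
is never true.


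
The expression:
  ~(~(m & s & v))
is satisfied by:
  {m: True, s: True, v: True}


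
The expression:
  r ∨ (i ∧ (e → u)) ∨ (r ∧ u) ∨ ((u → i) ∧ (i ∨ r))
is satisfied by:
  {i: True, r: True}
  {i: True, r: False}
  {r: True, i: False}


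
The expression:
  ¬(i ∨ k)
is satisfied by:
  {i: False, k: False}


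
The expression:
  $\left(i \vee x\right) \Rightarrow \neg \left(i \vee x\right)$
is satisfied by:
  {x: False, i: False}


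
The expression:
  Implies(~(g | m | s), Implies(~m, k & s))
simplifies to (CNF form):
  g | m | s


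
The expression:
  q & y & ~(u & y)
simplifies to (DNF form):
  q & y & ~u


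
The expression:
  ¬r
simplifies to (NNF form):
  ¬r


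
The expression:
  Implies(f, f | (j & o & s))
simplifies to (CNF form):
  True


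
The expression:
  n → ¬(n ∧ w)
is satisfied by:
  {w: False, n: False}
  {n: True, w: False}
  {w: True, n: False}


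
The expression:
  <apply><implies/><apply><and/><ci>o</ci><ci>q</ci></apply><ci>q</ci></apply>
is always true.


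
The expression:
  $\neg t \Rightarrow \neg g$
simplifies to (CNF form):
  $t \vee \neg g$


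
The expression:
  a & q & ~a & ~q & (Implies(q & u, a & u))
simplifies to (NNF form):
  False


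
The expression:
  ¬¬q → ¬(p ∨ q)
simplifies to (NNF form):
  ¬q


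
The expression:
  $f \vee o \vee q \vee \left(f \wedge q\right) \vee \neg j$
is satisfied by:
  {q: True, f: True, o: True, j: False}
  {q: True, f: True, o: False, j: False}
  {q: True, o: True, f: False, j: False}
  {q: True, o: False, f: False, j: False}
  {f: True, o: True, q: False, j: False}
  {f: True, o: False, q: False, j: False}
  {o: True, q: False, f: False, j: False}
  {o: False, q: False, f: False, j: False}
  {j: True, q: True, f: True, o: True}
  {j: True, q: True, f: True, o: False}
  {j: True, q: True, o: True, f: False}
  {j: True, q: True, o: False, f: False}
  {j: True, f: True, o: True, q: False}
  {j: True, f: True, o: False, q: False}
  {j: True, o: True, f: False, q: False}


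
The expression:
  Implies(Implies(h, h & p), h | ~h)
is always true.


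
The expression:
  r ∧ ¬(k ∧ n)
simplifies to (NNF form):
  r ∧ (¬k ∨ ¬n)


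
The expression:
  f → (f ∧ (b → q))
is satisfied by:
  {q: True, b: False, f: False}
  {q: False, b: False, f: False}
  {f: True, q: True, b: False}
  {f: True, q: False, b: False}
  {b: True, q: True, f: False}
  {b: True, q: False, f: False}
  {b: True, f: True, q: True}


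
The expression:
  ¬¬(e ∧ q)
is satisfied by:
  {e: True, q: True}


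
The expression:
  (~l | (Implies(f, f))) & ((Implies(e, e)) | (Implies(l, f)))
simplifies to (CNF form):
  True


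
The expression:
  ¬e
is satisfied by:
  {e: False}


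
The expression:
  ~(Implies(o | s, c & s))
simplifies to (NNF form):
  (o & ~s) | (s & ~c)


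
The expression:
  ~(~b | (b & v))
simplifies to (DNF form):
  b & ~v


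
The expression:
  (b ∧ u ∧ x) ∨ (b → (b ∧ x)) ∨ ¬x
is always true.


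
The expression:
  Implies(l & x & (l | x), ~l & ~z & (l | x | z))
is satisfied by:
  {l: False, x: False}
  {x: True, l: False}
  {l: True, x: False}


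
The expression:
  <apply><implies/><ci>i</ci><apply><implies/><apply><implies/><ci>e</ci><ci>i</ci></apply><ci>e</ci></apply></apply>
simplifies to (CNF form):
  <apply><or/><ci>e</ci><apply><not/><ci>i</ci></apply></apply>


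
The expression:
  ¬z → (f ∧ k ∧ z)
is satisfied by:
  {z: True}


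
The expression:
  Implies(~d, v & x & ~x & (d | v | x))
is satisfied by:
  {d: True}


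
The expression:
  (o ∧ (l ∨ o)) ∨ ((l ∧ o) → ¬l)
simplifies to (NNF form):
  True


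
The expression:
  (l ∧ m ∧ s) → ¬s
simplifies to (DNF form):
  ¬l ∨ ¬m ∨ ¬s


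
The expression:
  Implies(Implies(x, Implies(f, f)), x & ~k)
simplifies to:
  x & ~k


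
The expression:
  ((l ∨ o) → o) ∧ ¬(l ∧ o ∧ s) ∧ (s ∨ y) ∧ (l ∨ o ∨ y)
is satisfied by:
  {y: True, o: True, l: False, s: False}
  {s: True, y: True, o: True, l: False}
  {y: True, s: False, o: False, l: False}
  {s: True, y: True, o: False, l: False}
  {s: True, o: True, y: False, l: False}
  {l: True, y: True, o: True, s: False}


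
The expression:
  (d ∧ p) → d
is always true.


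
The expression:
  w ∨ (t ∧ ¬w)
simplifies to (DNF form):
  t ∨ w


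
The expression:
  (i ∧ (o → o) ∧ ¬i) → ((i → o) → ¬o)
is always true.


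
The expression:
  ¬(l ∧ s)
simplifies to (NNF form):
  ¬l ∨ ¬s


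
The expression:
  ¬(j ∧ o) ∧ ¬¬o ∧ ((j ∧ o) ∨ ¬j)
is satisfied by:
  {o: True, j: False}


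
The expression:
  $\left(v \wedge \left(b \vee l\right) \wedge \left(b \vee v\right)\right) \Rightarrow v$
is always true.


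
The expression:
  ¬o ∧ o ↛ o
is never true.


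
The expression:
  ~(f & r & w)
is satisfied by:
  {w: False, r: False, f: False}
  {f: True, w: False, r: False}
  {r: True, w: False, f: False}
  {f: True, r: True, w: False}
  {w: True, f: False, r: False}
  {f: True, w: True, r: False}
  {r: True, w: True, f: False}


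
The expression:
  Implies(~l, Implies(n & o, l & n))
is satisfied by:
  {l: True, o: False, n: False}
  {o: False, n: False, l: False}
  {n: True, l: True, o: False}
  {n: True, o: False, l: False}
  {l: True, o: True, n: False}
  {o: True, l: False, n: False}
  {n: True, o: True, l: True}


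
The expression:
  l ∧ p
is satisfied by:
  {p: True, l: True}


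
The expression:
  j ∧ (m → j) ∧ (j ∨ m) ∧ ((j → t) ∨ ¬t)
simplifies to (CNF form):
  j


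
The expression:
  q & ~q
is never true.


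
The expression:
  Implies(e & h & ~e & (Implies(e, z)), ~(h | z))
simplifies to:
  True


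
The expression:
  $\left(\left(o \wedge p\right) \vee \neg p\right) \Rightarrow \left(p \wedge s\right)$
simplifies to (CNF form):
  $p \wedge \left(s \vee \neg o\right)$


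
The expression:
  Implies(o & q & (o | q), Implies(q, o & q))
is always true.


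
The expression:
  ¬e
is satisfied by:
  {e: False}


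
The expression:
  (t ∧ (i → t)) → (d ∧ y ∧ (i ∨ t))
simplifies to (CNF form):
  (d ∨ ¬t) ∧ (y ∨ ¬t)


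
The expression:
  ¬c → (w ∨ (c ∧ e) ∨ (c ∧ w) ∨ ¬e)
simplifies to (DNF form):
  c ∨ w ∨ ¬e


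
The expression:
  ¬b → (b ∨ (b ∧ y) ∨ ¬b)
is always true.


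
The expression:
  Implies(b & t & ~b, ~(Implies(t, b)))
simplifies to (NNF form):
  True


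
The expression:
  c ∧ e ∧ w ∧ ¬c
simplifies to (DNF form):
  False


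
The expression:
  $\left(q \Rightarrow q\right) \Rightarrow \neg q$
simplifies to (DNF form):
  $\neg q$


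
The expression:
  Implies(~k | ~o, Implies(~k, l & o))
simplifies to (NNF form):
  k | (l & o)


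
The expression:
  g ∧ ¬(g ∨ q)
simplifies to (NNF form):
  False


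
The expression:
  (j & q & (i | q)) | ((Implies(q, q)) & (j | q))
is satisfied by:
  {q: True, j: True}
  {q: True, j: False}
  {j: True, q: False}


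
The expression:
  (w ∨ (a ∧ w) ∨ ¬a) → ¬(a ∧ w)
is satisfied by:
  {w: False, a: False}
  {a: True, w: False}
  {w: True, a: False}


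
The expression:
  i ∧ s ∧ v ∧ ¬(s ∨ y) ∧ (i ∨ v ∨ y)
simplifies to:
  False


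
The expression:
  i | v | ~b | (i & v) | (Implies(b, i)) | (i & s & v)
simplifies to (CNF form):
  i | v | ~b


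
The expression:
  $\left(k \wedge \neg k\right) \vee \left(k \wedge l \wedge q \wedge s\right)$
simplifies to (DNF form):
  $k \wedge l \wedge q \wedge s$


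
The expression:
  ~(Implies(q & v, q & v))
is never true.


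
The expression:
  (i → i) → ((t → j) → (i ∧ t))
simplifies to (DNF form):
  (i ∧ t) ∨ (t ∧ ¬j)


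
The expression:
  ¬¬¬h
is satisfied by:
  {h: False}


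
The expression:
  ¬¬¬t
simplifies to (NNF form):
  ¬t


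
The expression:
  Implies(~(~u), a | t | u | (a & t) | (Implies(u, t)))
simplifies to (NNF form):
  True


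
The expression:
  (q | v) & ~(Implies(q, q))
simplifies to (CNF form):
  False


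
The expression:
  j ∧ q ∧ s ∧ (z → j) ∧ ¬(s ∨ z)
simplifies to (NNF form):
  False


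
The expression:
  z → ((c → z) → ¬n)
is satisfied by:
  {z: False, n: False}
  {n: True, z: False}
  {z: True, n: False}


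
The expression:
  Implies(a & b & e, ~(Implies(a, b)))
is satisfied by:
  {e: False, a: False, b: False}
  {b: True, e: False, a: False}
  {a: True, e: False, b: False}
  {b: True, a: True, e: False}
  {e: True, b: False, a: False}
  {b: True, e: True, a: False}
  {a: True, e: True, b: False}


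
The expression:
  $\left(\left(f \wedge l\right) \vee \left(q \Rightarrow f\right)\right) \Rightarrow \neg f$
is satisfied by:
  {f: False}


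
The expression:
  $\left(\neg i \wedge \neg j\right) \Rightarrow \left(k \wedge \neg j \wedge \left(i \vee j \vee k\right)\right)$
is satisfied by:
  {i: True, k: True, j: True}
  {i: True, k: True, j: False}
  {i: True, j: True, k: False}
  {i: True, j: False, k: False}
  {k: True, j: True, i: False}
  {k: True, j: False, i: False}
  {j: True, k: False, i: False}


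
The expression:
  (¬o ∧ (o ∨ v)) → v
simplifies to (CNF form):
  True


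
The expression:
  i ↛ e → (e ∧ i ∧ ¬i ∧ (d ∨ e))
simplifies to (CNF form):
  e ∨ ¬i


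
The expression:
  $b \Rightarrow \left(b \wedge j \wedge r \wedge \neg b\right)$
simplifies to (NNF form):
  $\neg b$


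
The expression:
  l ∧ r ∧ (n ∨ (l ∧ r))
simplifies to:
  l ∧ r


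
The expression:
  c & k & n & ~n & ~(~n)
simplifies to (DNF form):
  False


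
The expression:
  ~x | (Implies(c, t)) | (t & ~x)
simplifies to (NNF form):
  t | ~c | ~x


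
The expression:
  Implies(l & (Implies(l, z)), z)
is always true.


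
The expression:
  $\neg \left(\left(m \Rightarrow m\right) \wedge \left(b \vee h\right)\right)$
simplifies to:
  $\neg b \wedge \neg h$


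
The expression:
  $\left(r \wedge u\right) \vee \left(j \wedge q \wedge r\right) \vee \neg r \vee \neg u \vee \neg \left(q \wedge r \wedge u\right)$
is always true.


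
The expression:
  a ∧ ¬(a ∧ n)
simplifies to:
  a ∧ ¬n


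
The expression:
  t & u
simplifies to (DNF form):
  t & u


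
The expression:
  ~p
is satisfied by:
  {p: False}


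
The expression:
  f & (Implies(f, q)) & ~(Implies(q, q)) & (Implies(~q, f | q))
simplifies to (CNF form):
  False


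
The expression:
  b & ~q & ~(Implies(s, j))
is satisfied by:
  {s: True, b: True, q: False, j: False}


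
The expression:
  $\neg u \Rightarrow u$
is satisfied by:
  {u: True}


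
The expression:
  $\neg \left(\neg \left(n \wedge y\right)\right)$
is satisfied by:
  {y: True, n: True}


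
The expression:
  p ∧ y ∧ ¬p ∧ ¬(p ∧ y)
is never true.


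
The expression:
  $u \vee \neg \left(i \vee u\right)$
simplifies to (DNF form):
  $u \vee \neg i$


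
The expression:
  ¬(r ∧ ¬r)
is always true.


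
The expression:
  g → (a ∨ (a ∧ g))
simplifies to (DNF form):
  a ∨ ¬g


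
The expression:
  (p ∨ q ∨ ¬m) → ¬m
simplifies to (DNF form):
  (¬p ∧ ¬q) ∨ ¬m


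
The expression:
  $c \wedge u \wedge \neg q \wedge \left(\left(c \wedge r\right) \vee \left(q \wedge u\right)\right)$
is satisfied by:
  {r: True, c: True, u: True, q: False}


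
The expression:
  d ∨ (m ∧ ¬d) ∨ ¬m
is always true.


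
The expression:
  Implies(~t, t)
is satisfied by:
  {t: True}


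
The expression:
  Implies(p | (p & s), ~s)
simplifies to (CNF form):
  ~p | ~s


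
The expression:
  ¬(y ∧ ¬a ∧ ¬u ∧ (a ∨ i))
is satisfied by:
  {a: True, u: True, y: False, i: False}
  {a: True, u: False, y: False, i: False}
  {u: True, a: False, y: False, i: False}
  {a: False, u: False, y: False, i: False}
  {a: True, i: True, u: True, y: False}
  {a: True, i: True, u: False, y: False}
  {i: True, u: True, a: False, y: False}
  {i: True, a: False, u: False, y: False}
  {a: True, y: True, u: True, i: False}
  {a: True, y: True, u: False, i: False}
  {y: True, u: True, a: False, i: False}
  {y: True, a: False, u: False, i: False}
  {i: True, y: True, a: True, u: True}
  {i: True, y: True, a: True, u: False}
  {i: True, y: True, u: True, a: False}


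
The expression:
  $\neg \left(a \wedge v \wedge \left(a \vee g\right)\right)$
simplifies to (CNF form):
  $\neg a \vee \neg v$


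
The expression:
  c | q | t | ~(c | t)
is always true.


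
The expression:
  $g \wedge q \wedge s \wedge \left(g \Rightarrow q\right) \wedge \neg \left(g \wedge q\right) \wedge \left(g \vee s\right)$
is never true.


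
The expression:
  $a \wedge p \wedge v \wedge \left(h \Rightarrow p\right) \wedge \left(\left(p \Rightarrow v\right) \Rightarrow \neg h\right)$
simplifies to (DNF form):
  $a \wedge p \wedge v \wedge \neg h$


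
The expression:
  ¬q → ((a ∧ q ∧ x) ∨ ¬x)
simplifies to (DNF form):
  q ∨ ¬x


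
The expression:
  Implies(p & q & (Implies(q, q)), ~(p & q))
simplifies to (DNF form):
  ~p | ~q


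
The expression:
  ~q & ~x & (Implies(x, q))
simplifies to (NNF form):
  ~q & ~x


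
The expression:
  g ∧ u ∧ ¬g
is never true.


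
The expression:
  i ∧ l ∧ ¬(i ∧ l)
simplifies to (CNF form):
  False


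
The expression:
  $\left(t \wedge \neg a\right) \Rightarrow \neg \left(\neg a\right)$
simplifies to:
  $a \vee \neg t$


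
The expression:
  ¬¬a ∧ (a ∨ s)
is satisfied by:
  {a: True}


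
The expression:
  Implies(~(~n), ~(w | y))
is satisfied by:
  {y: False, n: False, w: False}
  {w: True, y: False, n: False}
  {y: True, w: False, n: False}
  {w: True, y: True, n: False}
  {n: True, w: False, y: False}


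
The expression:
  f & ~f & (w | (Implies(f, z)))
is never true.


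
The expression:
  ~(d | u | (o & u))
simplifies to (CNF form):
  ~d & ~u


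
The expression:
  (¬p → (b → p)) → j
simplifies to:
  j ∨ (b ∧ ¬p)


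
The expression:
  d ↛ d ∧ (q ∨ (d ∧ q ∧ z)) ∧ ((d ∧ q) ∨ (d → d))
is never true.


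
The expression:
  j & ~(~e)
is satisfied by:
  {j: True, e: True}


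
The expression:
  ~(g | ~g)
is never true.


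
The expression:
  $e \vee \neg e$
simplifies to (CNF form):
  $\text{True}$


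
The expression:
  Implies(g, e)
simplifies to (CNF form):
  e | ~g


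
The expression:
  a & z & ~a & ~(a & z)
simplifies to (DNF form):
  False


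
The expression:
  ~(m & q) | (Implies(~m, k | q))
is always true.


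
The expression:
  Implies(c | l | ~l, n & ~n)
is never true.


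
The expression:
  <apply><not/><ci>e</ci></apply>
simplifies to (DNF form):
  <apply><not/><ci>e</ci></apply>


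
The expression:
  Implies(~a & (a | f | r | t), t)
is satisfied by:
  {a: True, t: True, f: False, r: False}
  {r: True, a: True, t: True, f: False}
  {a: True, t: True, f: True, r: False}
  {r: True, a: True, t: True, f: True}
  {a: True, f: False, t: False, r: False}
  {a: True, r: True, f: False, t: False}
  {a: True, f: True, t: False, r: False}
  {a: True, r: True, f: True, t: False}
  {t: True, r: False, f: False, a: False}
  {r: True, t: True, f: False, a: False}
  {t: True, f: True, r: False, a: False}
  {r: True, t: True, f: True, a: False}
  {r: False, f: False, t: False, a: False}


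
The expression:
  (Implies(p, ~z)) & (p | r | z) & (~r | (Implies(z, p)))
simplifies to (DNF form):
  (p & ~z) | (r & ~z) | (z & ~p & ~r)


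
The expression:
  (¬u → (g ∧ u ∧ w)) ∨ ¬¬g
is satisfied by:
  {g: True, u: True}
  {g: True, u: False}
  {u: True, g: False}


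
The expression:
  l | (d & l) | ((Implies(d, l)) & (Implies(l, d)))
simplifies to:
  l | ~d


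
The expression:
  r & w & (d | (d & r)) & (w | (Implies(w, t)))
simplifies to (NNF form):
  d & r & w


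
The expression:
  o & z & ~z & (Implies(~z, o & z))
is never true.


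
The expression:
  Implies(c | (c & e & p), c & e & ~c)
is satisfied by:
  {c: False}


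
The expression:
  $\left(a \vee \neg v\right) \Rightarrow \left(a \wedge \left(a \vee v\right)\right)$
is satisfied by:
  {a: True, v: True}
  {a: True, v: False}
  {v: True, a: False}


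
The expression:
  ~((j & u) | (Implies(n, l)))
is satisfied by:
  {n: True, u: False, j: False, l: False}
  {n: True, j: True, u: False, l: False}
  {n: True, u: True, j: False, l: False}


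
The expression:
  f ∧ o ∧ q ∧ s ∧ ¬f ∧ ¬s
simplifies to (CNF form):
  False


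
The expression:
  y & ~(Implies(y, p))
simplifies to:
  y & ~p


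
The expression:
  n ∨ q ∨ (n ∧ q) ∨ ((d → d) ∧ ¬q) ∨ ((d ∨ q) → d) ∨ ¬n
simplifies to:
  True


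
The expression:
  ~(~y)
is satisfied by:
  {y: True}


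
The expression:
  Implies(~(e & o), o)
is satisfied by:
  {o: True}


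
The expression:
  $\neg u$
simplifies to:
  $\neg u$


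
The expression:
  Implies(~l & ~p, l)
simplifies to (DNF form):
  l | p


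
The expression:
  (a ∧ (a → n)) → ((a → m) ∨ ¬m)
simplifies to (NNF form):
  True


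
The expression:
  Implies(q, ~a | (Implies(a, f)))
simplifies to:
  f | ~a | ~q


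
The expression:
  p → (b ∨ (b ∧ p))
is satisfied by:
  {b: True, p: False}
  {p: False, b: False}
  {p: True, b: True}


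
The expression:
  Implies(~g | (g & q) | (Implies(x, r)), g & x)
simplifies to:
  g & x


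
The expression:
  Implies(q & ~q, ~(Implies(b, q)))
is always true.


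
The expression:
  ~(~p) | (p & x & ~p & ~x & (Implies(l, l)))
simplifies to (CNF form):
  p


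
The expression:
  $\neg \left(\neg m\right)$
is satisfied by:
  {m: True}


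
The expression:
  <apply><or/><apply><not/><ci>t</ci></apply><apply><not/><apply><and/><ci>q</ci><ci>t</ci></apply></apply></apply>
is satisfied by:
  {t: False, q: False}
  {q: True, t: False}
  {t: True, q: False}


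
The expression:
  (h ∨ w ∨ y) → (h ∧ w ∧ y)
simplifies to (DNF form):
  (h ∧ w ∧ y) ∨ (h ∧ w ∧ ¬w) ∨ (h ∧ y ∧ ¬h) ∨ (h ∧ ¬h ∧ ¬w) ∨ (w ∧ y ∧ ¬y) ∨ (w ∧ ¬w ∧ ¬y) ∨ (y ∧ ¬h ∧ ¬y) ∨ (¬h ∧ ¬w ∧ ¬y)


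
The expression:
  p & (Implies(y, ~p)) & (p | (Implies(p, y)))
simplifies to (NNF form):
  p & ~y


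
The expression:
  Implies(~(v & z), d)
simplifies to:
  d | (v & z)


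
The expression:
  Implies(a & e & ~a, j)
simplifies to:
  True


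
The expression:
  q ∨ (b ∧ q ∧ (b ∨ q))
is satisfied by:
  {q: True}


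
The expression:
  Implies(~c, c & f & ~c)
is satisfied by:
  {c: True}


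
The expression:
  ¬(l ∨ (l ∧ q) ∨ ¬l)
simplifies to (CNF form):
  False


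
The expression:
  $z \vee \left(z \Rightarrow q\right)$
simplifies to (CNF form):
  $\text{True}$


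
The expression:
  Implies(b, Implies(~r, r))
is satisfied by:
  {r: True, b: False}
  {b: False, r: False}
  {b: True, r: True}


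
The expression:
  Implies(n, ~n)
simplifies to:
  ~n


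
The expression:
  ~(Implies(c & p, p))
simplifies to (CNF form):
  False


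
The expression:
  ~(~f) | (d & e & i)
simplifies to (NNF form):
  f | (d & e & i)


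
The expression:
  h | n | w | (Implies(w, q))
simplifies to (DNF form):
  True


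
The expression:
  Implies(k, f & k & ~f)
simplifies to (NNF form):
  ~k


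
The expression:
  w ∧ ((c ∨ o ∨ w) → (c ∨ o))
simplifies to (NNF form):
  w ∧ (c ∨ o)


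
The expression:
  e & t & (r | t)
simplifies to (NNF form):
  e & t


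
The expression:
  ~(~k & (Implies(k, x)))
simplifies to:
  k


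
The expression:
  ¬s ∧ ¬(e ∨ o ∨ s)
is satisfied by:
  {e: False, o: False, s: False}


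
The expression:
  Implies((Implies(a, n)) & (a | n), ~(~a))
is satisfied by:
  {a: True, n: False}
  {n: False, a: False}
  {n: True, a: True}


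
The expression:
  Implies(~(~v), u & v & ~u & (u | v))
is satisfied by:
  {v: False}


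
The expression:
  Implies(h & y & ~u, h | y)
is always true.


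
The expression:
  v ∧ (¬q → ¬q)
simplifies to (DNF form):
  v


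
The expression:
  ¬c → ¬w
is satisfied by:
  {c: True, w: False}
  {w: False, c: False}
  {w: True, c: True}


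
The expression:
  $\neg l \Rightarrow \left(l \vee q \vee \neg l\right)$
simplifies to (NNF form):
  $\text{True}$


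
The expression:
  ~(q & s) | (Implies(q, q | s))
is always true.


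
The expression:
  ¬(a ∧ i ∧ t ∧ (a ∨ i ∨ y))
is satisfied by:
  {t: False, a: False, i: False}
  {i: True, t: False, a: False}
  {a: True, t: False, i: False}
  {i: True, a: True, t: False}
  {t: True, i: False, a: False}
  {i: True, t: True, a: False}
  {a: True, t: True, i: False}


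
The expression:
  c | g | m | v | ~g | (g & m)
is always true.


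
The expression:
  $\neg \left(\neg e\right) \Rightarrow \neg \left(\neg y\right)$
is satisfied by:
  {y: True, e: False}
  {e: False, y: False}
  {e: True, y: True}


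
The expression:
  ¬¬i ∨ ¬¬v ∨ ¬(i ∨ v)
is always true.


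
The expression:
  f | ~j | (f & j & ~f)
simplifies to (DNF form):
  f | ~j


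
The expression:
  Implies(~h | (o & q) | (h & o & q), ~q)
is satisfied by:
  {h: True, o: False, q: False}
  {o: False, q: False, h: False}
  {h: True, o: True, q: False}
  {o: True, h: False, q: False}
  {q: True, h: True, o: False}


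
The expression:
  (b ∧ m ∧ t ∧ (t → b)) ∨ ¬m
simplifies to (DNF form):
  (b ∧ t) ∨ ¬m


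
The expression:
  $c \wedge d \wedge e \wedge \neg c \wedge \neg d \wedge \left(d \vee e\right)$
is never true.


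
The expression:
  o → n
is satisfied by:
  {n: True, o: False}
  {o: False, n: False}
  {o: True, n: True}


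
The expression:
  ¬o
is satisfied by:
  {o: False}


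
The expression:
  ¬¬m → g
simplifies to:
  g ∨ ¬m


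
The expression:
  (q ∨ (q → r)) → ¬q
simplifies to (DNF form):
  ¬q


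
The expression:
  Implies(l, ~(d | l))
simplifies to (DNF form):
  ~l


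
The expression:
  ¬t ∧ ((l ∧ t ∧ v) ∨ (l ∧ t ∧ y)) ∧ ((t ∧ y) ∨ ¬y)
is never true.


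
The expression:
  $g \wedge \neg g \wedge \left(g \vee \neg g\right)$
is never true.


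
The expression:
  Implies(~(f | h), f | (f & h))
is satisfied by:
  {h: True, f: True}
  {h: True, f: False}
  {f: True, h: False}


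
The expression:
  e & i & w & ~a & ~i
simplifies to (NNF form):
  False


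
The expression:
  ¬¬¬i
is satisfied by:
  {i: False}


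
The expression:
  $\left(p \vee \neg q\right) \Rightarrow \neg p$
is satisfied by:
  {p: False}


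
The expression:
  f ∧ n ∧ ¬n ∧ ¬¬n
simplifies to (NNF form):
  False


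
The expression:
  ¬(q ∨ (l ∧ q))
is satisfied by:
  {q: False}


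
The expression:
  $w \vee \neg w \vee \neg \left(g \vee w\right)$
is always true.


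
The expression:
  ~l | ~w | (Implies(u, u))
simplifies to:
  True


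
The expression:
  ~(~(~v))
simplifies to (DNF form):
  ~v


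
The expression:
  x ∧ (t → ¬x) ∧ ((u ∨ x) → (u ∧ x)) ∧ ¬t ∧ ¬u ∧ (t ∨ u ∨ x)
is never true.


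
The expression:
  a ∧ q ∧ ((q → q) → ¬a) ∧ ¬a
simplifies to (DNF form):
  False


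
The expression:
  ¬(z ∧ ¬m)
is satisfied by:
  {m: True, z: False}
  {z: False, m: False}
  {z: True, m: True}


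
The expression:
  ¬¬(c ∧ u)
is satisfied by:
  {c: True, u: True}


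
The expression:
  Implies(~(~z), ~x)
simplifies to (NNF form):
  ~x | ~z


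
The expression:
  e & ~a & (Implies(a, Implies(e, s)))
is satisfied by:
  {e: True, a: False}


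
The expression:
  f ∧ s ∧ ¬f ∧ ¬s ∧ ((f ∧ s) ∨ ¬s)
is never true.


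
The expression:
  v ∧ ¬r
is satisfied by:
  {v: True, r: False}


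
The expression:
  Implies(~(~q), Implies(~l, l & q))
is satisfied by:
  {l: True, q: False}
  {q: False, l: False}
  {q: True, l: True}


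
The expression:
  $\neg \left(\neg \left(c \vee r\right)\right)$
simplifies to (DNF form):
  $c \vee r$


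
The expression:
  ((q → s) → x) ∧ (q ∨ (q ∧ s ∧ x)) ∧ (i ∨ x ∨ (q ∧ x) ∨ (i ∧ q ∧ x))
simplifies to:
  q ∧ (i ∨ x) ∧ (x ∨ ¬s)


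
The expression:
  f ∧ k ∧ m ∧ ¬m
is never true.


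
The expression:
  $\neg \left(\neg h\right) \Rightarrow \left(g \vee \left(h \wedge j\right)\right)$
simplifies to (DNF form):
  $g \vee j \vee \neg h$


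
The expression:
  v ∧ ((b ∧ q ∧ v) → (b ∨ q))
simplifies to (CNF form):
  v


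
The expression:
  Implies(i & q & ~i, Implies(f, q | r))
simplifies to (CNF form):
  True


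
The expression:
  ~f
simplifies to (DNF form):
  ~f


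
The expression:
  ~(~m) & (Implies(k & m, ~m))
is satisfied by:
  {m: True, k: False}


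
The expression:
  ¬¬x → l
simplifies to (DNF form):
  l ∨ ¬x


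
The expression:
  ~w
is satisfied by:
  {w: False}


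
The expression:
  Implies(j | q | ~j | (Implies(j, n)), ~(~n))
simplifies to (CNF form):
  n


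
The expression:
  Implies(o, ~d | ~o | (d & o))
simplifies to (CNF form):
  True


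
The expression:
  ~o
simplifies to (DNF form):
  ~o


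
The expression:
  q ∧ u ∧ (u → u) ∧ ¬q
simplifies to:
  False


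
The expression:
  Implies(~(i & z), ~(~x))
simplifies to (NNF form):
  x | (i & z)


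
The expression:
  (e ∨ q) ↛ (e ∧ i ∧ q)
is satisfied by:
  {q: True, i: False, e: False}
  {q: True, e: True, i: False}
  {q: True, i: True, e: False}
  {e: True, i: False, q: False}
  {e: True, i: True, q: False}


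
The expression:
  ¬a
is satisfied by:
  {a: False}


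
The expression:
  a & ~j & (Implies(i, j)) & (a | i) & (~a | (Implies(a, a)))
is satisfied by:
  {a: True, i: False, j: False}


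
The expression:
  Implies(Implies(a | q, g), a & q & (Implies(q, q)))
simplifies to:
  (a & q) | (a & ~g) | (q & ~g)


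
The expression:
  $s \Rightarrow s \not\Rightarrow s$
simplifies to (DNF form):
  $\neg s$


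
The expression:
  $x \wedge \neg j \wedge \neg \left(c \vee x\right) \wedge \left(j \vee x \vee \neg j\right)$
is never true.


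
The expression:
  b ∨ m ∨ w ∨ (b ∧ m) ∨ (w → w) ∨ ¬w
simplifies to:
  True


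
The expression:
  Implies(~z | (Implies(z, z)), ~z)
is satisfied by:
  {z: False}


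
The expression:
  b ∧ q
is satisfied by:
  {b: True, q: True}


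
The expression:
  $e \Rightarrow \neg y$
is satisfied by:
  {e: False, y: False}
  {y: True, e: False}
  {e: True, y: False}


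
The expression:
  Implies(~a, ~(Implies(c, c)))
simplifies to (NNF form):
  a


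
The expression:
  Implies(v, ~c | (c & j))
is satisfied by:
  {j: True, v: False, c: False}
  {j: False, v: False, c: False}
  {c: True, j: True, v: False}
  {c: True, j: False, v: False}
  {v: True, j: True, c: False}
  {v: True, j: False, c: False}
  {v: True, c: True, j: True}


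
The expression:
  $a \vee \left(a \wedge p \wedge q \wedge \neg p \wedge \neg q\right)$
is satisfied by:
  {a: True}


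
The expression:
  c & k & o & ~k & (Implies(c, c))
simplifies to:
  False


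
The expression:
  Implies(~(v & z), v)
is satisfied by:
  {v: True}


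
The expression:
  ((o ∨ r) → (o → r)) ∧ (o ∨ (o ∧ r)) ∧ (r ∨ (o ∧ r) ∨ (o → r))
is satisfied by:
  {r: True, o: True}


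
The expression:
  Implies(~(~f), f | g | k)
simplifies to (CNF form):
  True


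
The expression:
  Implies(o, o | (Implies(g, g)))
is always true.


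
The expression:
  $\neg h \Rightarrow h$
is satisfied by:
  {h: True}


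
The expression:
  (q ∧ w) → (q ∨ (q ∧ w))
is always true.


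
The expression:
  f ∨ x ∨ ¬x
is always true.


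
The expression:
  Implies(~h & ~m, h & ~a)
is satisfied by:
  {m: True, h: True}
  {m: True, h: False}
  {h: True, m: False}


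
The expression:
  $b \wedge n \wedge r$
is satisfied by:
  {r: True, b: True, n: True}


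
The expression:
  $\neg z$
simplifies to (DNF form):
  $\neg z$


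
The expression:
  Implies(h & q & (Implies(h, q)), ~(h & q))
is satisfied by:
  {h: False, q: False}
  {q: True, h: False}
  {h: True, q: False}


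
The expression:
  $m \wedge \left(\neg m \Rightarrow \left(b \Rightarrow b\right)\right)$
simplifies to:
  $m$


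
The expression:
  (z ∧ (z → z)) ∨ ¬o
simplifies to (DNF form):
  z ∨ ¬o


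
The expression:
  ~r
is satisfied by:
  {r: False}


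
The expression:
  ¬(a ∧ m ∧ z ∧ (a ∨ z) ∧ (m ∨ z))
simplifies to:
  ¬a ∨ ¬m ∨ ¬z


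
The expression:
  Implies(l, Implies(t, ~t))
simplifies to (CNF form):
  ~l | ~t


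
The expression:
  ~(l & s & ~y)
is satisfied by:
  {y: True, l: False, s: False}
  {l: False, s: False, y: False}
  {s: True, y: True, l: False}
  {s: True, l: False, y: False}
  {y: True, l: True, s: False}
  {l: True, y: False, s: False}
  {s: True, l: True, y: True}


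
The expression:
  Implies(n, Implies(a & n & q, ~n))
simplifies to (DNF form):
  ~a | ~n | ~q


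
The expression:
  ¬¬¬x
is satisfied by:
  {x: False}


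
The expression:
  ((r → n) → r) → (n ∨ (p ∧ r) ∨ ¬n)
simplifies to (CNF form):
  True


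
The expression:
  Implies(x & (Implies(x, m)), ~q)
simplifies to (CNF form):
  ~m | ~q | ~x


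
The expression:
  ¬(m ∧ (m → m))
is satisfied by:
  {m: False}


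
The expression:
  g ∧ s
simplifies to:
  g ∧ s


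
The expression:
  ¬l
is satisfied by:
  {l: False}


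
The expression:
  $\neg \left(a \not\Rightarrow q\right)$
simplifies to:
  $q \vee \neg a$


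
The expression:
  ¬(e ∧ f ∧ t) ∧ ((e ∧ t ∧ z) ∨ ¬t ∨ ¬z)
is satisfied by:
  {z: False, e: False, t: False, f: False}
  {f: True, z: False, e: False, t: False}
  {e: True, f: False, z: False, t: False}
  {f: True, e: True, z: False, t: False}
  {z: True, f: False, e: False, t: False}
  {f: True, z: True, e: False, t: False}
  {e: True, z: True, f: False, t: False}
  {f: True, e: True, z: True, t: False}
  {t: True, f: False, z: False, e: False}
  {t: True, f: True, z: False, e: False}
  {t: True, e: True, f: False, z: False}
  {t: True, e: True, z: True, f: False}


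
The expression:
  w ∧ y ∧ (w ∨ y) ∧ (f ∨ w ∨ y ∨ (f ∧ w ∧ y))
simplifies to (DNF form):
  w ∧ y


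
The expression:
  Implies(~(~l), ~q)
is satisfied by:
  {l: False, q: False}
  {q: True, l: False}
  {l: True, q: False}


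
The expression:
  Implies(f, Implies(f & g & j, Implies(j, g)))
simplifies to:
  True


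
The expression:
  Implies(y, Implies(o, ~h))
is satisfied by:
  {h: False, o: False, y: False}
  {y: True, h: False, o: False}
  {o: True, h: False, y: False}
  {y: True, o: True, h: False}
  {h: True, y: False, o: False}
  {y: True, h: True, o: False}
  {o: True, h: True, y: False}


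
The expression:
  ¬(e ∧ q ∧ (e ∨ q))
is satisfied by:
  {e: False, q: False}
  {q: True, e: False}
  {e: True, q: False}


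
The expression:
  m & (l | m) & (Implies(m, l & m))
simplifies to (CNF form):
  l & m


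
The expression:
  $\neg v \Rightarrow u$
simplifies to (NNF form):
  $u \vee v$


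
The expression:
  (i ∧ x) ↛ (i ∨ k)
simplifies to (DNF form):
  False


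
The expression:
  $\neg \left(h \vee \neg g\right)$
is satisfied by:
  {g: True, h: False}


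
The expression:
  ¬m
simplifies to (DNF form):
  ¬m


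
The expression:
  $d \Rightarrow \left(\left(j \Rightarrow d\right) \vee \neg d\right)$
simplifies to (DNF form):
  $\text{True}$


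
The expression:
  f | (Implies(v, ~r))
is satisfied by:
  {f: True, v: False, r: False}
  {f: False, v: False, r: False}
  {r: True, f: True, v: False}
  {r: True, f: False, v: False}
  {v: True, f: True, r: False}
  {v: True, f: False, r: False}
  {v: True, r: True, f: True}
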